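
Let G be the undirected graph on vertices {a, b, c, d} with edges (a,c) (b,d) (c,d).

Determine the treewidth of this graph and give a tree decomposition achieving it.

Treewidth 1.
One such decomposition:
Bags: B1 = {c, d}  B2 = {b, d}  B3 = {a, c}
Tree: B1–B2, B1–B3

The largest bag has 2 vertices, giving width 1; this decomposition certifies tw(G) ≤ 1. Any graph with an edge has treewidth ≥ 1, and G has the edge d–c. Therefore the treewidth is 1.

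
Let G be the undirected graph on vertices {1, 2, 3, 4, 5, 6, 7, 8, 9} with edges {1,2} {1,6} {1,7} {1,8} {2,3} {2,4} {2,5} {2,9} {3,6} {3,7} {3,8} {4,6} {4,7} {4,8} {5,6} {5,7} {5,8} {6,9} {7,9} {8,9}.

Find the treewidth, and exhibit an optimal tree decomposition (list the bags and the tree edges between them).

Every bag has size at most 5, so the width is 5 − 1 = 4 and tw(G) ≤ 4. For the lower bound: the 5 vertex sets {7,9}, {3,8}, {4,6}, {2}, {1} are disjoint, each induces a connected subgraph, and every pair is joined by at least one edge of G. Contracting each set to a single vertex therefore yields K_{5} as a minor, and since treewidth is minor-monotone, tw(G) ≥ tw(K_{5}) = 4. Therefore the treewidth is 4.

Treewidth 4.
Bags: B1 = {2, 6, 7, 8, 9}  B2 = {2, 3, 6, 7, 8}  B3 = {2, 4, 6, 7, 8}  B4 = {1, 2, 6, 7, 8}  B5 = {2, 5, 6, 7, 8}
Tree: B1–B2, B2–B3, B3–B4, B4–B5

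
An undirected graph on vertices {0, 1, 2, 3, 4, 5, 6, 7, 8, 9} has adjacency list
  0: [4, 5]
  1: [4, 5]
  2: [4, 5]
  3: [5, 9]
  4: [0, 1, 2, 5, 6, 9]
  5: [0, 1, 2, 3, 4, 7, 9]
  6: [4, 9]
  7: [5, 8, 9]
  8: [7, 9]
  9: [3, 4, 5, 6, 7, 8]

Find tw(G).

2

A width-2 tree decomposition is:
Bags: B1 = {4, 5, 9}  B2 = {0, 4, 5}  B3 = {1, 4, 5}  B4 = {4, 6, 9}  B5 = {3, 5, 9}  B6 = {5, 7, 9}  B7 = {7, 8, 9}  B8 = {2, 4, 5}
Tree: B1–B2, B1–B3, B1–B4, B1–B5, B1–B6, B6–B7, B2–B8
Each bag holds 3 vertices, so the decomposition has width 2, which upper-bounds the treewidth. For the lower bound, the 3 vertices {7, 8, 9} are pairwise adjacent, and any tree decomposition puts a clique entirely inside one bag — forcing width ≥ 2. The upper and lower bounds meet at 2, so that is the treewidth.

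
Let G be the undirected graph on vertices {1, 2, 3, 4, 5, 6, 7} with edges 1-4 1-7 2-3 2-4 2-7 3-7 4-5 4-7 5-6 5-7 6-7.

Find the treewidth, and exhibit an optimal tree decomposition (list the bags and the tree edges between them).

Treewidth 2.
Bags: B1 = {2, 4, 7}  B2 = {4, 5, 7}  B3 = {5, 6, 7}  B4 = {2, 3, 7}  B5 = {1, 4, 7}
Tree: B1–B2, B2–B3, B1–B4, B2–B5

The largest bag has 3 vertices, giving width 2; this decomposition certifies tw(G) ≤ 2. For the lower bound, the 3 vertices {2, 3, 7} are pairwise adjacent, and any tree decomposition puts a clique entirely inside one bag — forcing width ≥ 2. Hence tw(G) = 2 exactly.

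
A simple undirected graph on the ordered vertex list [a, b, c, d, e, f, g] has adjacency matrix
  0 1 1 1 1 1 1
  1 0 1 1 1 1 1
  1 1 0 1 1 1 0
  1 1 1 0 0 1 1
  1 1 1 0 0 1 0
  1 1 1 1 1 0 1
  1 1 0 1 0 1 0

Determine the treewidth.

A width-4 tree decomposition is:
Bags: B1 = {a, b, c, d, f}  B2 = {a, b, d, f, g}  B3 = {a, b, c, e, f}
Tree: B1–B2, B1–B3
The largest bag has 5 vertices, giving width 4; this decomposition certifies tw(G) ≤ 4. Conversely, {a, b, d, f, g} is a clique of size 5, and the vertices of any clique must share a bag in every tree decomposition; so some bag has ≥ 5 vertices and tw(G) ≥ 4. Combining the bounds, tw(G) = 4.

4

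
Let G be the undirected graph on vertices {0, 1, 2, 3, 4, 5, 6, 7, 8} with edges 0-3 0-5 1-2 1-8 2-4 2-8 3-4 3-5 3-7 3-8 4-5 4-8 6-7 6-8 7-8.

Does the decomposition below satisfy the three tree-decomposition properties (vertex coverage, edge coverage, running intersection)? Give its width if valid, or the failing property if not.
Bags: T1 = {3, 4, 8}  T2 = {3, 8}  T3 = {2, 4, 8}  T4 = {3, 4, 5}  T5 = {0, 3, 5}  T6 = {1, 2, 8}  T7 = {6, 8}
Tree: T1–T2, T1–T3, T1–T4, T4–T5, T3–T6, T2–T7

No — vertex 7 appears in no bag.

A tree decomposition must satisfy three properties: every vertex lies in some bag; for every edge, both endpoints lie together in some bag; and for every vertex, the bags containing it form a connected subtree. Here vertex 7 appears in no bag, so the decomposition is invalid.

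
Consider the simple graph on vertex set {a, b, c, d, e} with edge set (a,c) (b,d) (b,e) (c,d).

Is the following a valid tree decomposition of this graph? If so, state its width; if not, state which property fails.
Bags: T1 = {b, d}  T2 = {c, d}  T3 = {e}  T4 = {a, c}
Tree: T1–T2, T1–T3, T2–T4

No — edge (b,e) lies in no bag.

A tree decomposition must satisfy three properties: every vertex lies in some bag; for every edge, both endpoints lie together in some bag; and for every vertex, the bags containing it form a connected subtree. Here edge (b,e) lies in no bag, so the decomposition is invalid.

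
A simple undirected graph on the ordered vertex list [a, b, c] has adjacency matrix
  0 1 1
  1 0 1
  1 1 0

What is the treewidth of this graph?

2

A width-2 tree decomposition is:
Bags: B1 = {a, b, c}
Tree: (single bag)
A single bag containing all 3 vertices is trivially a valid decomposition of width 2. Conversely, {a, b, c} is a clique of size 3, and the vertices of any clique must share a bag in every tree decomposition; so some bag has ≥ 3 vertices and tw(G) ≥ 2. Therefore the treewidth is 2.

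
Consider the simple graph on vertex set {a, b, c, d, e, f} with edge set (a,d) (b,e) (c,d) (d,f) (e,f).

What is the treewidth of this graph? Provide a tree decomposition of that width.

The largest bag has 2 vertices, giving width 1; this decomposition certifies tw(G) ≤ 1. Since G has at least one edge (e.g. f–e), it is not an edgeless graph, so tw(G) ≥ 1. Therefore the treewidth is 1.

Treewidth 1.
Bags: B1 = {e, f}  B2 = {d, f}  B3 = {b, e}  B4 = {c, d}  B5 = {a, d}
Tree: B1–B2, B1–B3, B2–B4, B4–B5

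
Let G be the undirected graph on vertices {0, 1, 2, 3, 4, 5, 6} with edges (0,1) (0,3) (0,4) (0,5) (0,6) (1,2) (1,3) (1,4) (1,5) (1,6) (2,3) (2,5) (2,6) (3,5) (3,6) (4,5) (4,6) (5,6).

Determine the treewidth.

4

A width-4 tree decomposition is:
Bags: B1 = {1, 2, 3, 5, 6}  B2 = {0, 1, 3, 5, 6}  B3 = {0, 1, 4, 5, 6}
Tree: B1–B2, B2–B3
The largest bag has 5 vertices, giving width 4; this decomposition certifies tw(G) ≤ 4. On the other hand G contains the 5-clique {0, 1, 3, 5, 6}. A clique must lie in a single bag of any decomposition, so no decomposition can have width below 4. Therefore the treewidth is 4.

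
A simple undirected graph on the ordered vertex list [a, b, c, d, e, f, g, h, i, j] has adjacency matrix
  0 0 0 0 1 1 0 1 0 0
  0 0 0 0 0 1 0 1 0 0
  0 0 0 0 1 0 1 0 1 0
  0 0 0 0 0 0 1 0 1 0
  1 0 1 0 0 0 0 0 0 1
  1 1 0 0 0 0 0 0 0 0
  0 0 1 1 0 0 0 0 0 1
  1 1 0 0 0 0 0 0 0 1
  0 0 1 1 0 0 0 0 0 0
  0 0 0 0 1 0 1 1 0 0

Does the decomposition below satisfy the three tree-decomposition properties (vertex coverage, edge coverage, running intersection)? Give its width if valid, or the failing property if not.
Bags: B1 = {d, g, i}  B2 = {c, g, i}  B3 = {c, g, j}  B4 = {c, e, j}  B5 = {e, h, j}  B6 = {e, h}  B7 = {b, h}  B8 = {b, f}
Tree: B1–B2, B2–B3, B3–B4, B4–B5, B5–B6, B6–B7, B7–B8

A tree decomposition must satisfy three properties: every vertex lies in some bag; for every edge, both endpoints lie together in some bag; and for every vertex, the bags containing it form a connected subtree. Here vertex a appears in no bag, so the decomposition is invalid.

No — vertex a appears in no bag.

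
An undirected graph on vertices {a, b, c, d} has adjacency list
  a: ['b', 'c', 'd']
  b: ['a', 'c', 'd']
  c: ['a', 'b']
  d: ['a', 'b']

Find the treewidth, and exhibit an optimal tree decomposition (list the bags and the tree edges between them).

Treewidth 2.
One such decomposition:
Bags: B1 = {a, b, c}  B2 = {a, b, d}
Tree: B1–B2

Each bag holds 3 vertices, so the decomposition has width 2, which upper-bounds the treewidth. On the other hand G contains the 3-clique {a, b, d}. A clique must lie in a single bag of any decomposition, so no decomposition can have width below 2. Hence tw(G) = 2 exactly.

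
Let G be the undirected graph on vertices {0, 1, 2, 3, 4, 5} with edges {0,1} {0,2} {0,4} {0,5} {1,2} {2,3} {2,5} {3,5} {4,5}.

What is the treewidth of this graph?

A width-2 tree decomposition is:
Bags: B1 = {0, 1, 2}  B2 = {0, 2, 5}  B3 = {0, 4, 5}  B4 = {2, 3, 5}
Tree: B1–B2, B2–B3, B2–B4
The largest bag has 3 vertices, giving width 2; this decomposition certifies tw(G) ≤ 2. Conversely, {0, 1, 2} is a clique of size 3, and the vertices of any clique must share a bag in every tree decomposition; so some bag has ≥ 3 vertices and tw(G) ≥ 2. The upper and lower bounds meet at 2, so that is the treewidth.

2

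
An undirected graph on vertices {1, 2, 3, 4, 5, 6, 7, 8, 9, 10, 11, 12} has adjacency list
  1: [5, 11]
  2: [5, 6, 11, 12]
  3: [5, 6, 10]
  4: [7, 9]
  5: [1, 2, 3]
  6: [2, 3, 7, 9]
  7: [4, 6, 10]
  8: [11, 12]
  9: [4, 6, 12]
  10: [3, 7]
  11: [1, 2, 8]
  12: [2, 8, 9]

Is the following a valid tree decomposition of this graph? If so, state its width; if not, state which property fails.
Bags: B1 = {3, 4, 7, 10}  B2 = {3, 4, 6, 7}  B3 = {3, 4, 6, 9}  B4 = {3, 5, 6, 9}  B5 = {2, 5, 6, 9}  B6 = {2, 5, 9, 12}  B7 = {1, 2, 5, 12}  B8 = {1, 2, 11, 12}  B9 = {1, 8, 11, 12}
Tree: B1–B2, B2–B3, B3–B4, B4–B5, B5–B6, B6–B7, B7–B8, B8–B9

Vertex coverage: the bags together contain {1, 2, 3, 4, 5, 6, 7, 8, 9, 10, 11, 12}, the full vertex set. Edge coverage: each edge of G has both endpoints in at least one bag. Running intersection: for every vertex, the bags containing it form a connected subtree. All three properties hold, so this is a valid tree decomposition of width max|bag| − 1 = 3, and hence tw(G) ≤ 3.

Yes; width 3.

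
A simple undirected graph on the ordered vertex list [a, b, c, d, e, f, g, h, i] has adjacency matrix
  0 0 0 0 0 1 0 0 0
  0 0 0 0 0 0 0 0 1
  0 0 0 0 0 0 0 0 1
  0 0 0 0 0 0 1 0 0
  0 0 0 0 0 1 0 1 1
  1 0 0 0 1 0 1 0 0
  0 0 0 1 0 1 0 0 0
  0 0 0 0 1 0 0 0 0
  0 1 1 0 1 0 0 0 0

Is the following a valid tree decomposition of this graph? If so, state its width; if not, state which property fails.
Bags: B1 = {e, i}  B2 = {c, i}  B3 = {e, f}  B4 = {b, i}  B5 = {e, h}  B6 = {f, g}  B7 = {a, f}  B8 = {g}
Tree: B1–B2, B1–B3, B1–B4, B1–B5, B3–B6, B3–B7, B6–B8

A tree decomposition must satisfy three properties: every vertex lies in some bag; for every edge, both endpoints lie together in some bag; and for every vertex, the bags containing it form a connected subtree. Here vertex d appears in no bag, so the decomposition is invalid.

No — vertex d appears in no bag.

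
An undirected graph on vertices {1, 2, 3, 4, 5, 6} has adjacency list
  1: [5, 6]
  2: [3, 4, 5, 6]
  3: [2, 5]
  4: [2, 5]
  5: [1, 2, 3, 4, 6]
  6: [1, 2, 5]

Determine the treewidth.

2

A width-2 tree decomposition is:
Bags: B1 = {2, 5, 6}  B2 = {2, 4, 5}  B3 = {2, 3, 5}  B4 = {1, 5, 6}
Tree: B1–B2, B1–B3, B1–B4
The largest bag has 3 vertices, giving width 2; this decomposition certifies tw(G) ≤ 2. Conversely, {1, 5, 6} is a clique of size 3, and the vertices of any clique must share a bag in every tree decomposition; so some bag has ≥ 3 vertices and tw(G) ≥ 2. Hence tw(G) = 2 exactly.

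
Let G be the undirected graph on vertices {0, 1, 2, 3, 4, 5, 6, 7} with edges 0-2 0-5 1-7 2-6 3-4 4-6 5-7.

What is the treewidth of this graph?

A width-1 tree decomposition is:
Bags: B1 = {3, 4}  B2 = {4, 6}  B3 = {2, 6}  B4 = {0, 2}  B5 = {0, 5}  B6 = {5, 7}  B7 = {1, 7}
Tree: B1–B2, B2–B3, B3–B4, B4–B5, B5–B6, B6–B7
The largest bag has 2 vertices, giving width 1; this decomposition certifies tw(G) ≤ 1. G has an edge, so its treewidth is at least 1. Hence tw(G) = 1 exactly.

1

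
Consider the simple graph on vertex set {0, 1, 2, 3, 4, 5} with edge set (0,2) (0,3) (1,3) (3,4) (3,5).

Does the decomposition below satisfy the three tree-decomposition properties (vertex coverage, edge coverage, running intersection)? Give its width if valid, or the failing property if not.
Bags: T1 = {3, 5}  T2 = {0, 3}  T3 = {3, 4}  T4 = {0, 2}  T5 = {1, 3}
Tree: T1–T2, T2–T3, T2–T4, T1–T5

Yes; width 1.

Every vertex of G appears in some bag (union = {0, 1, 2, 3, 4, 5}); every edge is covered by a bag; and for each vertex v the set of bags containing v is connected in the bag tree. The decomposition is therefore valid. The largest bag has 2 vertices, so the width is 1.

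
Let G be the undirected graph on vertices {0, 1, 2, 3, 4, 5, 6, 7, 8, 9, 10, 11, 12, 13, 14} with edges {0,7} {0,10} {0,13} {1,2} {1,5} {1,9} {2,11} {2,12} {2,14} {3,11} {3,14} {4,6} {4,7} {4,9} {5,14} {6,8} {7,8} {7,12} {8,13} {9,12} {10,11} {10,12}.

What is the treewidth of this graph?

A width-3 tree decomposition is:
Bags: B1 = {3, 5, 11, 14}  B2 = {2, 5, 11, 14}  B3 = {1, 2, 5, 11}  B4 = {1, 2, 10, 11}  B5 = {1, 2, 10, 12}  B6 = {1, 9, 10, 12}  B7 = {0, 9, 10, 12}  B8 = {0, 7, 9, 12}  B9 = {0, 4, 7, 9}  B10 = {0, 4, 7, 13}  B11 = {4, 7, 8, 13}  B12 = {4, 6, 8, 13}
Tree: B1–B2, B2–B3, B3–B4, B4–B5, B5–B6, B6–B7, B7–B8, B8–B9, B9–B10, B10–B11, B11–B12
Each bag holds 4 vertices, so the decomposition has width 3, which upper-bounds the treewidth. For the lower bound: the 4 vertex sets {3,5,14}, {11}, {2}, {1,9,10,12} are disjoint, each induces a connected subgraph, and every pair is joined by at least one edge of G. Contracting each set to a single vertex therefore yields K_{4} as a minor, and since treewidth is minor-monotone, tw(G) ≥ tw(K_{4}) = 3. The upper and lower bounds meet at 3, so that is the treewidth.

3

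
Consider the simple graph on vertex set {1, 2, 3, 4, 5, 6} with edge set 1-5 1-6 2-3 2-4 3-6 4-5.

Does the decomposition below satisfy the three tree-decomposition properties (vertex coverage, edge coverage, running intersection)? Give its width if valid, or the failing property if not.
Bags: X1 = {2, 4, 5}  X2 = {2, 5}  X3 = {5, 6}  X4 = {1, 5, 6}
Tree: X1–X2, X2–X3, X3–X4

A tree decomposition must satisfy three properties: every vertex lies in some bag; for every edge, both endpoints lie together in some bag; and for every vertex, the bags containing it form a connected subtree. Here vertex 3 appears in no bag, so the decomposition is invalid.

No — vertex 3 appears in no bag.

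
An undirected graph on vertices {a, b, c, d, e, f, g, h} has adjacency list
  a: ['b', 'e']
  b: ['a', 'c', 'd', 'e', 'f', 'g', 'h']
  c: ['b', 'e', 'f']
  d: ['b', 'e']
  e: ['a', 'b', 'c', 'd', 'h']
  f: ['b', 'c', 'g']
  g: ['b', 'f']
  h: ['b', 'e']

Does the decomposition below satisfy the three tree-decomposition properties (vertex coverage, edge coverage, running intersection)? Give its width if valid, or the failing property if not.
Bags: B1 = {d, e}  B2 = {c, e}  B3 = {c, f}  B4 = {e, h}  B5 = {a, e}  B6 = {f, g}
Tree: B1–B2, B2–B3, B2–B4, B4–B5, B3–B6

A tree decomposition must satisfy three properties: every vertex lies in some bag; for every edge, both endpoints lie together in some bag; and for every vertex, the bags containing it form a connected subtree. Here vertex b appears in no bag, so the decomposition is invalid.

No — vertex b appears in no bag.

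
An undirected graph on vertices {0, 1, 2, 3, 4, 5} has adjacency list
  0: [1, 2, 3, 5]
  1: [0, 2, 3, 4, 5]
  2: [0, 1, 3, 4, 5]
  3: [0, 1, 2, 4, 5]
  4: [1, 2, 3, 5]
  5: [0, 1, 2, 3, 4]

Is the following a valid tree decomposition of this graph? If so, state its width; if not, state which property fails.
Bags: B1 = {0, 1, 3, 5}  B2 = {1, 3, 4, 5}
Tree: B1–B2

No — vertex 2 appears in no bag.

A tree decomposition must satisfy three properties: every vertex lies in some bag; for every edge, both endpoints lie together in some bag; and for every vertex, the bags containing it form a connected subtree. Here vertex 2 appears in no bag, so the decomposition is invalid.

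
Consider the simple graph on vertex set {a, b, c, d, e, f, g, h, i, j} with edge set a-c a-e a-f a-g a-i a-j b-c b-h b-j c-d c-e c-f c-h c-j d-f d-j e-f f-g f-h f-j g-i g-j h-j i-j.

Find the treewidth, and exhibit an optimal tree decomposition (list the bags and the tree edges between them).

The largest bag has 4 vertices, giving width 3; this decomposition certifies tw(G) ≤ 3. On the other hand G contains the 4-clique {a, f, g, j}. A clique must lie in a single bag of any decomposition, so no decomposition can have width below 3. Therefore the treewidth is 3.

Treewidth 3.
One such decomposition:
Bags: B1 = {a, c, f, j}  B2 = {a, f, g, j}  B3 = {c, d, f, j}  B4 = {a, g, i, j}  B5 = {a, c, e, f}  B6 = {c, f, h, j}  B7 = {b, c, h, j}
Tree: B1–B2, B1–B3, B2–B4, B1–B5, B1–B6, B6–B7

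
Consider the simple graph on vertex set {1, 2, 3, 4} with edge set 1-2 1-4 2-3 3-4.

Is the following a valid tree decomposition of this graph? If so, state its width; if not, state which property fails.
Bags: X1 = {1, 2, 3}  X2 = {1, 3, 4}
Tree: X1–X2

Checking the three conditions: (i) the bags cover all of {1, 2, 3, 4}; (ii) for each edge, some bag contains both endpoints; (iii) the bags containing any fixed vertex form a subtree. All hold, so the decomposition is valid with width 3 − 1 = 2.

Yes; width 2.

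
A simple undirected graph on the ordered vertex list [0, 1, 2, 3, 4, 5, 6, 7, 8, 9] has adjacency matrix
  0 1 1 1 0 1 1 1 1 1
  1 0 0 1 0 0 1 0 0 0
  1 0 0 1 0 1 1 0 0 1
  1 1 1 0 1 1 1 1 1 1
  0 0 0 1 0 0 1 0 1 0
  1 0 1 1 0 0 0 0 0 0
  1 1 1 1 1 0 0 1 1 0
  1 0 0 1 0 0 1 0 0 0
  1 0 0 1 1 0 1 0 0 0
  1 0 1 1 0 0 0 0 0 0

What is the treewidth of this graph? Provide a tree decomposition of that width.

Every bag has size at most 4, so the width is 4 − 1 = 3 and tw(G) ≤ 3. For the lower bound, the 4 vertices {0, 2, 3, 9} are pairwise adjacent, and any tree decomposition puts a clique entirely inside one bag — forcing width ≥ 3. The upper and lower bounds meet at 3, so that is the treewidth.

Treewidth 3.
One optimal decomposition is:
Bags: B1 = {0, 1, 3, 6}  B2 = {0, 3, 6, 8}  B3 = {3, 4, 6, 8}  B4 = {0, 2, 3, 6}  B5 = {0, 3, 6, 7}  B6 = {0, 2, 3, 9}  B7 = {0, 2, 3, 5}
Tree: B1–B2, B2–B3, B2–B4, B4–B5, B4–B6, B4–B7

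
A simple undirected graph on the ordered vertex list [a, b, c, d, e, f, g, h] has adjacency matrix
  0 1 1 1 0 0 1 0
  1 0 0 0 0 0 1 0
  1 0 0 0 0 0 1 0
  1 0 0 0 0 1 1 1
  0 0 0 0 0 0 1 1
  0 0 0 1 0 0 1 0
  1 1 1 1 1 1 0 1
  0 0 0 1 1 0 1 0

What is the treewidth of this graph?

2

A width-2 tree decomposition is:
Bags: B1 = {d, f, g}  B2 = {a, d, g}  B3 = {d, g, h}  B4 = {e, g, h}  B5 = {a, c, g}  B6 = {a, b, g}
Tree: B1–B2, B1–B3, B3–B4, B2–B5, B2–B6
Each bag holds 3 vertices, so the decomposition has width 2, which upper-bounds the treewidth. Conversely, {d, g, h} is a clique of size 3, and the vertices of any clique must share a bag in every tree decomposition; so some bag has ≥ 3 vertices and tw(G) ≥ 2. The upper and lower bounds meet at 2, so that is the treewidth.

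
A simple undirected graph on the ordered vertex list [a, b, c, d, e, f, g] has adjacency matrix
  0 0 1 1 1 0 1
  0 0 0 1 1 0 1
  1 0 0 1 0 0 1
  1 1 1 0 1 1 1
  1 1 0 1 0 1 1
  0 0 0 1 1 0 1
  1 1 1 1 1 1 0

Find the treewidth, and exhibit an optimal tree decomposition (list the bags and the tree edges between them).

Treewidth 3.
One such decomposition:
Bags: B1 = {a, c, d, g}  B2 = {a, d, e, g}  B3 = {b, d, e, g}  B4 = {d, e, f, g}
Tree: B1–B2, B2–B3, B3–B4

The largest bag has 4 vertices, giving width 3; this decomposition certifies tw(G) ≤ 3. On the other hand G contains the 4-clique {d, e, f, g}. A clique must lie in a single bag of any decomposition, so no decomposition can have width below 3. Hence tw(G) = 3 exactly.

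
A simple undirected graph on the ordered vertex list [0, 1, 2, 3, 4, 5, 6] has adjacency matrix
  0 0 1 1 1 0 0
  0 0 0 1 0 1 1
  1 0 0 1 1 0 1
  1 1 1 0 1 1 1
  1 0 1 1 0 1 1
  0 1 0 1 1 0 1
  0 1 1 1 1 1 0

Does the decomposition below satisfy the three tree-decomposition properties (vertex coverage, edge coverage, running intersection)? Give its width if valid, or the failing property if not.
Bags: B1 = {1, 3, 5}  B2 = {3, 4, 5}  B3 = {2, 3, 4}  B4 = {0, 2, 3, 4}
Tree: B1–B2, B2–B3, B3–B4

No — vertex 6 appears in no bag.

A tree decomposition must satisfy three properties: every vertex lies in some bag; for every edge, both endpoints lie together in some bag; and for every vertex, the bags containing it form a connected subtree. Here vertex 6 appears in no bag, so the decomposition is invalid.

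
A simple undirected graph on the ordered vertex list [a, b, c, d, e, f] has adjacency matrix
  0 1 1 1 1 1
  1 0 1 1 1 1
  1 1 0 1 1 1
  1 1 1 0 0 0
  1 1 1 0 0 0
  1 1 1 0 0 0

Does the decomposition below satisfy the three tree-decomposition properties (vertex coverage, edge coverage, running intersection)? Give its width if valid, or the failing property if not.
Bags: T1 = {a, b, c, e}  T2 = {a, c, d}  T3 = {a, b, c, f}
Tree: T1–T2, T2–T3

A tree decomposition must satisfy three properties: every vertex lies in some bag; for every edge, both endpoints lie together in some bag; and for every vertex, the bags containing it form a connected subtree. Here edge (b,d) lies in no bag, so the decomposition is invalid.

No — edge (b,d) lies in no bag.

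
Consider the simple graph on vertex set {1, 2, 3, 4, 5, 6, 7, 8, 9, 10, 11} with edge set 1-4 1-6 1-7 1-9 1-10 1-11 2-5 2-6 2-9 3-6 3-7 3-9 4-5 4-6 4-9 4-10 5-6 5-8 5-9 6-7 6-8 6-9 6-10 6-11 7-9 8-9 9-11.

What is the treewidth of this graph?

3

A width-3 tree decomposition is:
Bags: B1 = {4, 5, 6, 9}  B2 = {5, 6, 8, 9}  B3 = {1, 4, 6, 9}  B4 = {1, 6, 7, 9}  B5 = {2, 5, 6, 9}  B6 = {1, 4, 6, 10}  B7 = {3, 6, 7, 9}  B8 = {1, 6, 9, 11}
Tree: B1–B2, B1–B3, B3–B4, B1–B5, B3–B6, B4–B7, B4–B8
The largest bag has 4 vertices, giving width 3; this decomposition certifies tw(G) ≤ 3. For the lower bound, the 4 vertices {1, 6, 9, 11} are pairwise adjacent, and any tree decomposition puts a clique entirely inside one bag — forcing width ≥ 3. Hence tw(G) = 3 exactly.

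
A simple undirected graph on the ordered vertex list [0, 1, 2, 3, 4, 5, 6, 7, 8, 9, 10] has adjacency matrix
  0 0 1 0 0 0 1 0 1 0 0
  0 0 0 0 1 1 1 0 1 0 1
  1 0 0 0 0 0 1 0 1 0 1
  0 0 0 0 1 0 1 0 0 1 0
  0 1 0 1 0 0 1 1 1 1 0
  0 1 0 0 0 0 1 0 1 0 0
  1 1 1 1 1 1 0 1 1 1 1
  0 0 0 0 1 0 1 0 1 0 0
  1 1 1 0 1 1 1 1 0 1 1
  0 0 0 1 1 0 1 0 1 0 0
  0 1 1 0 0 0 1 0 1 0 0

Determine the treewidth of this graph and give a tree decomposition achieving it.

Treewidth 3.
One such decomposition:
Bags: B1 = {4, 6, 8, 9}  B2 = {1, 4, 6, 8}  B3 = {1, 6, 8, 10}  B4 = {2, 6, 8, 10}  B5 = {1, 5, 6, 8}  B6 = {3, 4, 6, 9}  B7 = {0, 2, 6, 8}  B8 = {4, 6, 7, 8}
Tree: B1–B2, B2–B3, B3–B4, B2–B5, B1–B6, B4–B7, B1–B8

Every bag has size at most 4, so the width is 4 − 1 = 3 and tw(G) ≤ 3. For the lower bound, the 4 vertices {0, 2, 6, 8} are pairwise adjacent, and any tree decomposition puts a clique entirely inside one bag — forcing width ≥ 3. Therefore the treewidth is 3.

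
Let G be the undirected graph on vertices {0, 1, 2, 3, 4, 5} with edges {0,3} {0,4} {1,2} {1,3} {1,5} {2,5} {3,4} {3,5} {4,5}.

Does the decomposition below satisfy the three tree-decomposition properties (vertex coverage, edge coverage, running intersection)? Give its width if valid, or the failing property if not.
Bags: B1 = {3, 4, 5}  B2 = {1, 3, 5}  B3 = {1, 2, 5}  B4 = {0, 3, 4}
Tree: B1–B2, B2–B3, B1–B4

Yes; width 2.

Vertex coverage: the bags together contain {0, 1, 2, 3, 4, 5}, the full vertex set. Edge coverage: each edge of G has both endpoints in at least one bag. Running intersection: for every vertex, the bags containing it form a connected subtree. All three properties hold, so this is a valid tree decomposition of width max|bag| − 1 = 2, and hence tw(G) ≤ 2.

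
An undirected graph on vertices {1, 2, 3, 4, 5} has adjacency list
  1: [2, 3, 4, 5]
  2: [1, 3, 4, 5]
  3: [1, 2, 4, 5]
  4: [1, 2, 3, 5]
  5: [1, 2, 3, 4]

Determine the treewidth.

4

A width-4 tree decomposition is:
Bags: B1 = {1, 2, 3, 4, 5}
Tree: (single bag)
A single bag containing all 5 vertices is trivially a valid decomposition of width 4. On the other hand G contains the 5-clique {1, 2, 3, 4, 5}. A clique must lie in a single bag of any decomposition, so no decomposition can have width below 4. Combining the bounds, tw(G) = 4.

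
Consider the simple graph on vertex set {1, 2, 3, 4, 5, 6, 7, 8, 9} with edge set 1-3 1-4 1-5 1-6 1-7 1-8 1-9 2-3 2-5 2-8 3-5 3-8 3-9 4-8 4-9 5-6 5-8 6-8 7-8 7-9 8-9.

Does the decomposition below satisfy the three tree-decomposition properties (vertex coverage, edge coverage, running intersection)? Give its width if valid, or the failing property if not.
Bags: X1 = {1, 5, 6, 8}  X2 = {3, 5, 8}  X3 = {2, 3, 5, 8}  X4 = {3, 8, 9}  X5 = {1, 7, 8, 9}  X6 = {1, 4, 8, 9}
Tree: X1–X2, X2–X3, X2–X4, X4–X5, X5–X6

No — edge (1,3) lies in no bag.

A tree decomposition must satisfy three properties: every vertex lies in some bag; for every edge, both endpoints lie together in some bag; and for every vertex, the bags containing it form a connected subtree. Here edge (1,3) lies in no bag, so the decomposition is invalid.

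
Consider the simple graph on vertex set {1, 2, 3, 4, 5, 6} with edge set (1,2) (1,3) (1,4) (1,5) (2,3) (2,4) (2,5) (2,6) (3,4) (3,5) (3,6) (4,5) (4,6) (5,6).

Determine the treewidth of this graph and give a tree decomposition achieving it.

Each bag holds 5 vertices, so the decomposition has width 4, which upper-bounds the treewidth. For the lower bound, the 5 vertices {1, 2, 3, 4, 5} are pairwise adjacent, and any tree decomposition puts a clique entirely inside one bag — forcing width ≥ 4. Combining the bounds, tw(G) = 4.

Treewidth 4.
One such decomposition:
Bags: B1 = {2, 3, 4, 5, 6}  B2 = {1, 2, 3, 4, 5}
Tree: B1–B2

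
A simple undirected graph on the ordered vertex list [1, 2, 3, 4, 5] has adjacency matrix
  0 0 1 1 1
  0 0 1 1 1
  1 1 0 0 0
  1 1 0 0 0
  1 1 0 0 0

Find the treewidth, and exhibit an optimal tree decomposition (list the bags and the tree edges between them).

The largest bag has 3 vertices, giving width 2; this decomposition certifies tw(G) ≤ 2. Since 1–4–2–5–1 is a cycle in G, G is not acyclic. Forests are exactly the graphs of treewidth ≤ 1, so tw(G) ≥ 2. Therefore the treewidth is 2.

Treewidth 2.
One such decomposition:
Bags: B1 = {1, 2, 4}  B2 = {1, 2, 5}  B3 = {1, 2, 3}
Tree: B1–B2, B2–B3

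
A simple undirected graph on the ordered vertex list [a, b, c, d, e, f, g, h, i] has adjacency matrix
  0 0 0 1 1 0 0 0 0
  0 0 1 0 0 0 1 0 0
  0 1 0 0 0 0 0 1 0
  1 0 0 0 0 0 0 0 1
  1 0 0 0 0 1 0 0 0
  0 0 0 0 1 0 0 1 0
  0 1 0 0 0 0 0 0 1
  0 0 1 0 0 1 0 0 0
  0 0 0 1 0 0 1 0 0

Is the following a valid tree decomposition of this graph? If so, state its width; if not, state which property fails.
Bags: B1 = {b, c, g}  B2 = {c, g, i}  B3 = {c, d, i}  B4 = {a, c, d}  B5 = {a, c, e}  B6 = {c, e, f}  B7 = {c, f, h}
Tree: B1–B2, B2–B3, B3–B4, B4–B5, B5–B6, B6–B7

Yes; width 2.

Vertex coverage: the bags together contain {a, b, c, d, e, f, g, h, i}, the full vertex set. Edge coverage: each edge of G has both endpoints in at least one bag. Running intersection: for every vertex, the bags containing it form a connected subtree. All three properties hold, so this is a valid tree decomposition of width max|bag| − 1 = 2, and hence tw(G) ≤ 2.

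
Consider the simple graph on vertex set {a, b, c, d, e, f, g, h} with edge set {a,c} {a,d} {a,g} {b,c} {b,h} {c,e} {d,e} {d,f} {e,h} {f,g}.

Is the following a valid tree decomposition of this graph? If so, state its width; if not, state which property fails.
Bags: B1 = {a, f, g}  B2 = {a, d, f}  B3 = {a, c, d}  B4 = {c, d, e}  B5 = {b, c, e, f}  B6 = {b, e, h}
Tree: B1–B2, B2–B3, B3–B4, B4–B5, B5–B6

No — bags containing vertex f are not connected in the tree.

A tree decomposition must satisfy three properties: every vertex lies in some bag; for every edge, both endpoints lie together in some bag; and for every vertex, the bags containing it form a connected subtree. Here bags containing vertex f are not connected in the tree, so the decomposition is invalid.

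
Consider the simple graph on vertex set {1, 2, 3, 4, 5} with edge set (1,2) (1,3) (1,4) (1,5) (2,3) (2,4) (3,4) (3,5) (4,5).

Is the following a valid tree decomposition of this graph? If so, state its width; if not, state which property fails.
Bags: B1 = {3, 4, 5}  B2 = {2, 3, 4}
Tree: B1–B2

A tree decomposition must satisfy three properties: every vertex lies in some bag; for every edge, both endpoints lie together in some bag; and for every vertex, the bags containing it form a connected subtree. Here vertex 1 appears in no bag, so the decomposition is invalid.

No — vertex 1 appears in no bag.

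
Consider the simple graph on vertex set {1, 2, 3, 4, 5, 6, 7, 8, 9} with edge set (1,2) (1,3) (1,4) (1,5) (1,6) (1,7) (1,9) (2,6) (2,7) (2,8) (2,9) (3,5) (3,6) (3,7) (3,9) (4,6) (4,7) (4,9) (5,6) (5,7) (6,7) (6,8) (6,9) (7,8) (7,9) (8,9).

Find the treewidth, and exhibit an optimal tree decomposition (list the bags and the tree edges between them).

Treewidth 4.
One optimal decomposition is:
Bags: B1 = {1, 3, 5, 6, 7}  B2 = {1, 3, 6, 7, 9}  B3 = {1, 2, 6, 7, 9}  B4 = {2, 6, 7, 8, 9}  B5 = {1, 4, 6, 7, 9}
Tree: B1–B2, B2–B3, B3–B4, B3–B5

Each bag holds 5 vertices, so the decomposition has width 4, which upper-bounds the treewidth. Conversely, {2, 6, 7, 8, 9} is a clique of size 5, and the vertices of any clique must share a bag in every tree decomposition; so some bag has ≥ 5 vertices and tw(G) ≥ 4. Hence tw(G) = 4 exactly.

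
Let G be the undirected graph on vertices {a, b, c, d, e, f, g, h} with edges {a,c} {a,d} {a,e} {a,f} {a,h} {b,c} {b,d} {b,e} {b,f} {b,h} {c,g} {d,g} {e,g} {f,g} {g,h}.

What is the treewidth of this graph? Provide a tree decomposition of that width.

Treewidth 3.
Bags: B1 = {a, b, d, g}  B2 = {a, b, c, g}  B3 = {a, b, g, h}  B4 = {a, b, e, g}  B5 = {a, b, f, g}
Tree: B1–B2, B2–B3, B3–B4, B4–B5

The largest bag has 4 vertices, giving width 3; this decomposition certifies tw(G) ≤ 3. For the lower bound: the 4 vertex sets {d,g}, {a,c}, {b}, {h} are disjoint, each induces a connected subgraph, and every pair is joined by at least one edge of G. Contracting each set to a single vertex therefore yields K_{4} as a minor, and since treewidth is minor-monotone, tw(G) ≥ tw(K_{4}) = 3. Hence tw(G) = 3 exactly.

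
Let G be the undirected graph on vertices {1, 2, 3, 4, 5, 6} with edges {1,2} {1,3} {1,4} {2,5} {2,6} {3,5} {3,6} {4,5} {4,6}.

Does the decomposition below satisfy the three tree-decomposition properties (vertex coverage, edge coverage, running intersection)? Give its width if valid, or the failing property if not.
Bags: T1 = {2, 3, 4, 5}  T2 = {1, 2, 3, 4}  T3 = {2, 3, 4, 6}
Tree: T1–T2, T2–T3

Every vertex of G appears in some bag (union = {1, 2, 3, 4, 5, 6}); every edge is covered by a bag; and for each vertex v the set of bags containing v is connected in the bag tree. The decomposition is therefore valid. The largest bag has 4 vertices, so the width is 3.

Yes; width 3.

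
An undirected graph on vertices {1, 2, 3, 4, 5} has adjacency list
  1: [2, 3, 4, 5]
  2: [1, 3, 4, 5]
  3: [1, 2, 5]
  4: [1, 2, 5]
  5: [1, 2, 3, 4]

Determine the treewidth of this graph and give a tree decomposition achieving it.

Treewidth 3.
One optimal decomposition is:
Bags: B1 = {1, 2, 3, 5}  B2 = {1, 2, 4, 5}
Tree: B1–B2

The largest bag has 4 vertices, giving width 3; this decomposition certifies tw(G) ≤ 3. For the lower bound, the 4 vertices {1, 2, 3, 5} are pairwise adjacent, and any tree decomposition puts a clique entirely inside one bag — forcing width ≥ 3. The upper and lower bounds meet at 3, so that is the treewidth.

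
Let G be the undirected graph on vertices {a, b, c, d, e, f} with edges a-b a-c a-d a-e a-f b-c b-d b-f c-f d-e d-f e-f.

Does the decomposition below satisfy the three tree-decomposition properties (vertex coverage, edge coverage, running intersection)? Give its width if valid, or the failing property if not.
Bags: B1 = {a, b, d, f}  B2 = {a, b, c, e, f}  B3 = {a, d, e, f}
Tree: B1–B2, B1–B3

A tree decomposition must satisfy three properties: every vertex lies in some bag; for every edge, both endpoints lie together in some bag; and for every vertex, the bags containing it form a connected subtree. Here bags containing vertex e are not connected in the tree, so the decomposition is invalid.

No — bags containing vertex e are not connected in the tree.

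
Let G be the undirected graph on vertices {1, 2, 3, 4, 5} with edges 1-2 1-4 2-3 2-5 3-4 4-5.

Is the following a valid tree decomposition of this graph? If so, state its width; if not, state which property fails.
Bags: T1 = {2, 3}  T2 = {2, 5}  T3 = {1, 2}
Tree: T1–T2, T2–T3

A tree decomposition must satisfy three properties: every vertex lies in some bag; for every edge, both endpoints lie together in some bag; and for every vertex, the bags containing it form a connected subtree. Here vertex 4 appears in no bag, so the decomposition is invalid.

No — vertex 4 appears in no bag.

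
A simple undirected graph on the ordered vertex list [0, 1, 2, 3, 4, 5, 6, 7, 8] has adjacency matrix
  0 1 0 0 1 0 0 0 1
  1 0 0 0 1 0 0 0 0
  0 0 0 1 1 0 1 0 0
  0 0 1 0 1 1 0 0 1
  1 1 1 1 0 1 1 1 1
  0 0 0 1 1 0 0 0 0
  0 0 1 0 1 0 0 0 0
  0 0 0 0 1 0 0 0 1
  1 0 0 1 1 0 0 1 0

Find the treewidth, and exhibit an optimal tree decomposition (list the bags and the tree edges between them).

The largest bag has 3 vertices, giving width 2; this decomposition certifies tw(G) ≤ 2. For the lower bound, the 3 vertices {0, 4, 8} are pairwise adjacent, and any tree decomposition puts a clique entirely inside one bag — forcing width ≥ 2. Hence tw(G) = 2 exactly.

Treewidth 2.
One such decomposition:
Bags: B1 = {3, 4, 8}  B2 = {3, 4, 5}  B3 = {0, 4, 8}  B4 = {0, 1, 4}  B5 = {4, 7, 8}  B6 = {2, 3, 4}  B7 = {2, 4, 6}
Tree: B1–B2, B1–B3, B3–B4, B1–B5, B1–B6, B6–B7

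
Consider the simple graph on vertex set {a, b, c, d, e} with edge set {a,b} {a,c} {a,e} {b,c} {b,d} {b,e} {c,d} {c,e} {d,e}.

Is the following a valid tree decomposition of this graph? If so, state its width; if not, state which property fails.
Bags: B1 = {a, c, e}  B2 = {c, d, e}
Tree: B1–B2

No — vertex b appears in no bag.

A tree decomposition must satisfy three properties: every vertex lies in some bag; for every edge, both endpoints lie together in some bag; and for every vertex, the bags containing it form a connected subtree. Here vertex b appears in no bag, so the decomposition is invalid.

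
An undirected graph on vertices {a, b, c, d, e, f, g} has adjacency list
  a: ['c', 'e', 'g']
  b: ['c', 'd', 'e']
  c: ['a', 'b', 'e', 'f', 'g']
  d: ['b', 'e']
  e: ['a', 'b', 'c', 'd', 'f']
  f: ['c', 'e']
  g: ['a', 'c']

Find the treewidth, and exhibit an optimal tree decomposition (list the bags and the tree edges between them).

Each bag holds 3 vertices, so the decomposition has width 2, which upper-bounds the treewidth. For the lower bound, the 3 vertices {b, d, e} are pairwise adjacent, and any tree decomposition puts a clique entirely inside one bag — forcing width ≥ 2. Combining the bounds, tw(G) = 2.

Treewidth 2.
One such decomposition:
Bags: B1 = {b, c, e}  B2 = {a, c, e}  B3 = {c, e, f}  B4 = {a, c, g}  B5 = {b, d, e}
Tree: B1–B2, B2–B3, B2–B4, B1–B5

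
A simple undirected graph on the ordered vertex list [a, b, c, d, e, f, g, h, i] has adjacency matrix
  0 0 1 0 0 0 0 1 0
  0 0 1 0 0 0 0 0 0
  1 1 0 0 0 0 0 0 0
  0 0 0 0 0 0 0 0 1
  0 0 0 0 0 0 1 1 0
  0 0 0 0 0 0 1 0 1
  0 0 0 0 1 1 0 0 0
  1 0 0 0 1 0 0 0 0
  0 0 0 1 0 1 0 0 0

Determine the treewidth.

A width-1 tree decomposition is:
Bags: B1 = {b, c}  B2 = {a, c}  B3 = {a, h}  B4 = {e, h}  B5 = {e, g}  B6 = {f, g}  B7 = {f, i}  B8 = {d, i}
Tree: B1–B2, B2–B3, B3–B4, B4–B5, B5–B6, B6–B7, B7–B8
Every bag has size at most 2, so the width is 2 − 1 = 1 and tw(G) ≤ 1. G has an edge, so its treewidth is at least 1. Combining the bounds, tw(G) = 1.

1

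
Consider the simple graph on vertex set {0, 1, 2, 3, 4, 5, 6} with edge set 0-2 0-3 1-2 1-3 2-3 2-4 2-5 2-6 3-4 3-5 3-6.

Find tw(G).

A width-2 tree decomposition is:
Bags: B1 = {2, 3, 4}  B2 = {0, 2, 3}  B3 = {2, 3, 5}  B4 = {1, 2, 3}  B5 = {2, 3, 6}
Tree: B1–B2, B2–B3, B2–B4, B3–B5
Every bag has size at most 3, so the width is 3 − 1 = 2 and tw(G) ≤ 2. On the other hand G contains the 3-clique {0, 2, 3}. A clique must lie in a single bag of any decomposition, so no decomposition can have width below 2. Hence tw(G) = 2 exactly.

2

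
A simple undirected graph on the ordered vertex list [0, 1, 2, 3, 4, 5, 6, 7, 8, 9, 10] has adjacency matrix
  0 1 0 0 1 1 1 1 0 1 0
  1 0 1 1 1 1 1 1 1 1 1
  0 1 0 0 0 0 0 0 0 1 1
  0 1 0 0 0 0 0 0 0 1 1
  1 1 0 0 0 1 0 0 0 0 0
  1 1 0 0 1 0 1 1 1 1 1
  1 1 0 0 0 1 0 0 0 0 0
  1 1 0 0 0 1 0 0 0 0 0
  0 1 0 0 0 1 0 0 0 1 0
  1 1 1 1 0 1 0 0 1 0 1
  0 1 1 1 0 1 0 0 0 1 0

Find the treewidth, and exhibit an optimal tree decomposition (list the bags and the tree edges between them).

The largest bag has 4 vertices, giving width 3; this decomposition certifies tw(G) ≤ 3. For the lower bound, the 4 vertices {1, 2, 9, 10} are pairwise adjacent, and any tree decomposition puts a clique entirely inside one bag — forcing width ≥ 3. The upper and lower bounds meet at 3, so that is the treewidth.

Treewidth 3.
One optimal decomposition is:
Bags: B1 = {0, 1, 5, 9}  B2 = {0, 1, 4, 5}  B3 = {0, 1, 5, 6}  B4 = {1, 5, 8, 9}  B5 = {0, 1, 5, 7}  B6 = {1, 5, 9, 10}  B7 = {1, 3, 9, 10}  B8 = {1, 2, 9, 10}
Tree: B1–B2, B1–B3, B1–B4, B2–B5, B1–B6, B6–B7, B6–B8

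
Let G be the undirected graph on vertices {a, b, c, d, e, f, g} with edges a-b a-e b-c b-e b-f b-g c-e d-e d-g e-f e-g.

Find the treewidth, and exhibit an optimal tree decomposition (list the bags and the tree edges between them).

Every bag has size at most 3, so the width is 3 − 1 = 2 and tw(G) ≤ 2. On the other hand G contains the 3-clique {d, e, g}. A clique must lie in a single bag of any decomposition, so no decomposition can have width below 2. Therefore the treewidth is 2.

Treewidth 2.
One such decomposition:
Bags: B1 = {d, e, g}  B2 = {b, e, g}  B3 = {b, e, f}  B4 = {b, c, e}  B5 = {a, b, e}
Tree: B1–B2, B2–B3, B3–B4, B4–B5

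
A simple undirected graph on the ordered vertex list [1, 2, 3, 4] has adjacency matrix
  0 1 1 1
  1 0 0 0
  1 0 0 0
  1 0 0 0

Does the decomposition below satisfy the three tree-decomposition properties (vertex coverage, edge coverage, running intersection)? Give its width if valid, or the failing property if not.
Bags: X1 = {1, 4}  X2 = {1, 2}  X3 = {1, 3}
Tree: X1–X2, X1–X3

Vertex coverage: the bags together contain {1, 2, 3, 4}, the full vertex set. Edge coverage: each edge of G has both endpoints in at least one bag. Running intersection: for every vertex, the bags containing it form a connected subtree. All three properties hold, so this is a valid tree decomposition of width max|bag| − 1 = 1, and hence tw(G) ≤ 1.

Yes; width 1.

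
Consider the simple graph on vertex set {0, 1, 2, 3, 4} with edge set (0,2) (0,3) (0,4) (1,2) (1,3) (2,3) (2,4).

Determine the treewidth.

A width-2 tree decomposition is:
Bags: B1 = {1, 2, 3}  B2 = {0, 2, 3}  B3 = {0, 2, 4}
Tree: B1–B2, B2–B3
The largest bag has 3 vertices, giving width 2; this decomposition certifies tw(G) ≤ 2. For the lower bound, the 3 vertices {0, 2, 3} are pairwise adjacent, and any tree decomposition puts a clique entirely inside one bag — forcing width ≥ 2. The upper and lower bounds meet at 2, so that is the treewidth.

2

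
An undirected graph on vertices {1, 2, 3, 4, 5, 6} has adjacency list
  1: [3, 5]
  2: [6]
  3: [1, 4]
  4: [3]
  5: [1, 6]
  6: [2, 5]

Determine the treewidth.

A width-1 tree decomposition is:
Bags: B1 = {2, 6}  B2 = {5, 6}  B3 = {1, 5}  B4 = {1, 3}  B5 = {3, 4}
Tree: B1–B2, B2–B3, B3–B4, B4–B5
Each bag holds 2 vertices, so the decomposition has width 1, which upper-bounds the treewidth. G has an edge, so its treewidth is at least 1. Hence tw(G) = 1 exactly.

1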